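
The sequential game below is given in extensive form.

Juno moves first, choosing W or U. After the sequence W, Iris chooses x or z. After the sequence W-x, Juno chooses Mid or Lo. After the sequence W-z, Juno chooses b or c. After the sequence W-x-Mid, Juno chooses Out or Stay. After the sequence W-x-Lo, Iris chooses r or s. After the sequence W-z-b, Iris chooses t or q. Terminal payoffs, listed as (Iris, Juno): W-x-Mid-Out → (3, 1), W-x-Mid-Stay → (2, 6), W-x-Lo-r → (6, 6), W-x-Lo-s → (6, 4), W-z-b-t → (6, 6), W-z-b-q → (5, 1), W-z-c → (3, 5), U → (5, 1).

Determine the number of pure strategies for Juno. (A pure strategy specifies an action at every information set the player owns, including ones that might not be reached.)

16

Juno owns the root with actions {W, U} — two choices.
Juno owns the node after W-x with actions {Mid, Lo} — two choices.
Juno owns the node after W-z with actions {b, c} — two choices.
Juno owns the node after W-x-Mid with actions {Out, Stay} — two choices.
A pure strategy fixes one action at each information set independently, so the count is the product 2 × 2 × 2 × 2 = 16.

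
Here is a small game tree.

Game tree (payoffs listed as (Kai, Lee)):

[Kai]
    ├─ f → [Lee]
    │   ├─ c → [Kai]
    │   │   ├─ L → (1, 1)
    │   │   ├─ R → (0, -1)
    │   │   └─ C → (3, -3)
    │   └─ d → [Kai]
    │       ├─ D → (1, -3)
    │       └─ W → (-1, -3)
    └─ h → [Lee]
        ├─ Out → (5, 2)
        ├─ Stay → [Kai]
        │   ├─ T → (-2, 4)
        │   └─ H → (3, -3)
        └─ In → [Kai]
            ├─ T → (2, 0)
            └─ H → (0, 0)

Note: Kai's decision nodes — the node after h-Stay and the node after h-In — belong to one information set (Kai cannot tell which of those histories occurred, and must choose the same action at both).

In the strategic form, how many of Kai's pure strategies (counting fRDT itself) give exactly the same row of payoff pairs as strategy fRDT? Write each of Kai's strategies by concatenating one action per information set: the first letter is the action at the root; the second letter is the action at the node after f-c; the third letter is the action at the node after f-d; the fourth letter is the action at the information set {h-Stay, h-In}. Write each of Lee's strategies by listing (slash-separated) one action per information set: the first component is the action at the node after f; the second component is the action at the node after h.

Row for fRDT (columns c/Out, c/Stay, c/In, d/Out, d/Stay, d/In): (0,-1) (0,-1) (0,-1) (1,-3) (1,-3) (1,-3).
Under fRDT, Kai's choice at the information set {h-Stay, h-In} can never be reached regardless of what Lee does, so varying those choices leaves every outcome unchanged.
Holding the reachable choices fixed and varying the unreachable one freely already gives 2 equivalent strategies.
No other strategy reproduces this row, so those 2 are the full class: fRDT, fRDH.

2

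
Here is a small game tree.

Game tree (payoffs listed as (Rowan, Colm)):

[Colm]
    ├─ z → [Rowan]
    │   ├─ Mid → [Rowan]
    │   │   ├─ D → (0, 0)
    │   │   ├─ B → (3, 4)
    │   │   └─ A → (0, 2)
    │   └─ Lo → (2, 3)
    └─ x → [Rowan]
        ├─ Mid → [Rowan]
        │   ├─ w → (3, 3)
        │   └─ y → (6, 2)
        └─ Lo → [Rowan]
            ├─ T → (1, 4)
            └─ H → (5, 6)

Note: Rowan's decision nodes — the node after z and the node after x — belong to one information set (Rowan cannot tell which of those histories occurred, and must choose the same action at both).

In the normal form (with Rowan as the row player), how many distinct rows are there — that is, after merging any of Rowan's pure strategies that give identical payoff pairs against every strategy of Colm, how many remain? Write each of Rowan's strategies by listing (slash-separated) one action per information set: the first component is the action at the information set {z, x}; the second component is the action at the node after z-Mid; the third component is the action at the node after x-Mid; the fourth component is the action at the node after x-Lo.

Rowan has 24 pure strategies: Mid/D/w/T, Mid/D/w/H, Mid/D/y/T, Mid/D/y/H, Mid/B/w/T, Mid/B/w/H, Mid/B/y/T, Mid/B/y/H, Mid/A/w/T, Mid/A/w/H, Mid/A/y/T, Mid/A/y/H, Lo/D/w/T, Lo/D/w/H, Lo/D/y/T, Lo/D/y/H, Lo/B/w/T, Lo/B/w/H, Lo/B/y/T, Lo/B/y/H, Lo/A/w/T, Lo/A/w/H, Lo/A/y/T, Lo/A/y/H. Columns: z, x.
{Mid/D/w/T, Mid/D/w/H} → row (0,0) (3,3)
{Mid/D/y/T, Mid/D/y/H} → row (0,0) (6,2)
{Mid/B/w/T, Mid/B/w/H} → row (3,4) (3,3)
{Mid/B/y/T, Mid/B/y/H} → row (3,4) (6,2)
{Mid/A/w/T, Mid/A/w/H} → row (0,2) (3,3)
{Mid/A/y/T, Mid/A/y/H} → row (0,2) (6,2)
{Lo/D/w/T, Lo/D/y/T, Lo/B/w/T, Lo/B/y/T, Lo/A/w/T, Lo/A/y/T} → row (2,3) (1,4)
{Lo/D/w/H, Lo/D/y/H, Lo/B/w/H, Lo/B/y/H, Lo/A/w/H, Lo/A/y/H} → row (2,3) (5,6)
That's 8 distinct rows out of 24 strategies.

8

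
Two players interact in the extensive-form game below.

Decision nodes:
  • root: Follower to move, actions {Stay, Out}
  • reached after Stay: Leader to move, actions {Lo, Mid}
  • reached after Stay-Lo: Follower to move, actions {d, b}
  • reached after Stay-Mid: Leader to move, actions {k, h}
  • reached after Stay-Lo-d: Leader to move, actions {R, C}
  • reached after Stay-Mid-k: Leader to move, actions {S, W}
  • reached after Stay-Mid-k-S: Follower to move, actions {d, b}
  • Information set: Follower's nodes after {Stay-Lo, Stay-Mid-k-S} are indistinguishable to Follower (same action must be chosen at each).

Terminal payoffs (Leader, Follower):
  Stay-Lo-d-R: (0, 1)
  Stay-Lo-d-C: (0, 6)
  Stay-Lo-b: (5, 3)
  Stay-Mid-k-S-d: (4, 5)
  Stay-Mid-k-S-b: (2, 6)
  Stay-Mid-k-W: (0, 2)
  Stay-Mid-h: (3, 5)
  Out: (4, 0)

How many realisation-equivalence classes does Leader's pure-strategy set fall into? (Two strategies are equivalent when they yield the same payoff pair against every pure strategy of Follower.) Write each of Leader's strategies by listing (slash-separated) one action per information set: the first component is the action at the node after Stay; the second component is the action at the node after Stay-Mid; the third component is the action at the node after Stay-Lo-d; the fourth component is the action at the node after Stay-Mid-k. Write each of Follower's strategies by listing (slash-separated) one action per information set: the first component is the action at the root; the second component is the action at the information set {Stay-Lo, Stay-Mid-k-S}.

5

Leader has 16 pure strategies: Lo/k/R/S, Lo/k/R/W, Lo/k/C/S, Lo/k/C/W, Lo/h/R/S, Lo/h/R/W, Lo/h/C/S, Lo/h/C/W, Mid/k/R/S, Mid/k/R/W, Mid/k/C/S, Mid/k/C/W, Mid/h/R/S, Mid/h/R/W, Mid/h/C/S, Mid/h/C/W. Columns: Stay/d, Stay/b, Out/d, Out/b.
{Lo/k/R/S, Lo/k/R/W, Lo/h/R/S, Lo/h/R/W} → row (0,1) (5,3) (4,0) (4,0)
{Lo/k/C/S, Lo/k/C/W, Lo/h/C/S, Lo/h/C/W} → row (0,6) (5,3) (4,0) (4,0)
{Mid/k/R/S, Mid/k/C/S} → row (4,5) (2,6) (4,0) (4,0)
{Mid/k/R/W, Mid/k/C/W} → row (0,2) (0,2) (4,0) (4,0)
{Mid/h/R/S, Mid/h/R/W, Mid/h/C/S, Mid/h/C/W} → row (3,5) (3,5) (4,0) (4,0)
That's 5 distinct rows out of 16 strategies.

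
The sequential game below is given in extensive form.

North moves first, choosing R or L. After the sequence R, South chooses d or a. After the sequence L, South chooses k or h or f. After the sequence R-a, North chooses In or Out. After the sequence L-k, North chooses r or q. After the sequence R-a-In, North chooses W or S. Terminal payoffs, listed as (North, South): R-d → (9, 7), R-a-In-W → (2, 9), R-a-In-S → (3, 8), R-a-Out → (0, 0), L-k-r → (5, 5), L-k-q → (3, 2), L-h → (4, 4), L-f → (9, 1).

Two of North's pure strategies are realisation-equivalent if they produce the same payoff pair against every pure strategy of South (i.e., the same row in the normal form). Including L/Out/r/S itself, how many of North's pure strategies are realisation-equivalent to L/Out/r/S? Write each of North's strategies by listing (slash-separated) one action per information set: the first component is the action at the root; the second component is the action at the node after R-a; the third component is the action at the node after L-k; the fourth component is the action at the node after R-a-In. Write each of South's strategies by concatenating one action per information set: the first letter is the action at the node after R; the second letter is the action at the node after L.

4

Row for L/Out/r/S (columns dk, dh, df, ak, ah, af): (5,5) (4,4) (9,1) (5,5) (4,4) (9,1).
Under L/Out/r/S, North's choice at the node after R-a and at the node after R-a-In can never be reached regardless of what South does, so varying those choices leaves every outcome unchanged.
Holding the reachable choices fixed and varying the unreachable ones freely already gives 2 × 2 = 4 equivalent strategies.
No other strategy reproduces this row, so those 4 are the full class: L/In/r/W, L/In/r/S, L/Out/r/W, L/Out/r/S.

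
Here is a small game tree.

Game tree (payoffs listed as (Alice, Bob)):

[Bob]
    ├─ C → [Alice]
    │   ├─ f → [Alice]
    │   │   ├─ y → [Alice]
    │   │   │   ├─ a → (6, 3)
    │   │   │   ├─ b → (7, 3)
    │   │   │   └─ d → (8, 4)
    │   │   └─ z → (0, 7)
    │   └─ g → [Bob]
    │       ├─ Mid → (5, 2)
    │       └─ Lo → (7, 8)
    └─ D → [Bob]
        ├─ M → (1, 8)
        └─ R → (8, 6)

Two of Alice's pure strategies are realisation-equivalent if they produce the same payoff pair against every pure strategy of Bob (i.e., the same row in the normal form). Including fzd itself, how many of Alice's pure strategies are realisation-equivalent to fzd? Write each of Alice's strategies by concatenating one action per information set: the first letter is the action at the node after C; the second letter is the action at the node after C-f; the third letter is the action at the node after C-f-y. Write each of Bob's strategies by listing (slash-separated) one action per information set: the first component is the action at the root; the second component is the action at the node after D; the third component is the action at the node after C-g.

3

Row for fzd (columns C/M/Mid, C/M/Lo, C/R/Mid, C/R/Lo, D/M/Mid, D/M/Lo, D/R/Mid, D/R/Lo): (0,7) (0,7) (0,7) (0,7) (1,8) (1,8) (8,6) (8,6).
Under fzd, Alice's choice at the node after C-f-y can never be reached regardless of what Bob does, so varying those choices leaves every outcome unchanged.
Holding the reachable choices fixed and varying the unreachable one freely already gives 3 equivalent strategies.
No other strategy reproduces this row, so those 3 are the full class: fza, fzb, fzd.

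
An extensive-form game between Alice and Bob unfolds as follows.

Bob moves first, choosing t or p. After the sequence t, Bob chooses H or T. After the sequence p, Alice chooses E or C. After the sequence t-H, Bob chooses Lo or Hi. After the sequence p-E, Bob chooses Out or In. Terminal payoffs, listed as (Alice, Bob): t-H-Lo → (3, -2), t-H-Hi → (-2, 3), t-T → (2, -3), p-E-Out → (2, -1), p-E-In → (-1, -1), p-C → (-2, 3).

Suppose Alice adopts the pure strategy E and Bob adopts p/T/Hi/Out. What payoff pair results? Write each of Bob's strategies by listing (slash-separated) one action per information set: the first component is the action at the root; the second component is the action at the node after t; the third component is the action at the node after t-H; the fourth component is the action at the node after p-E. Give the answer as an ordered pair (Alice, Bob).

Trace the play path from the root:
  Bob plays p
  Alice plays E at [p]
  Bob plays Out at [p-E]
→ terminal payoff (2, -1).
(Bob's choice at the node after t is never reached on this path, so it doesn't affect the outcome.)

(2, -1)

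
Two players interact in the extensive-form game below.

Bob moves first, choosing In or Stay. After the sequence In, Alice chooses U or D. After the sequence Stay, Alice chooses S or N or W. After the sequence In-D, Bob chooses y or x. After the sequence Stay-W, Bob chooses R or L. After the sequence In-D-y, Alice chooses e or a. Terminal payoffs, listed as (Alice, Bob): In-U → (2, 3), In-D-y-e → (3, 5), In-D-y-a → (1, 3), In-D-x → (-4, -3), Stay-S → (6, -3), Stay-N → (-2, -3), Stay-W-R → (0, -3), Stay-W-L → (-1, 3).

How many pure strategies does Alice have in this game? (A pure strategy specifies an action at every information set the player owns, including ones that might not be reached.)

12

Alice owns the node after In with actions {U, D} — two choices.
Alice owns the node after Stay with actions {S, N, W} — three choices.
Alice owns the node after In-D-y with actions {e, a} — two choices.
A pure strategy fixes one action at each information set independently, so the count is the product 2 × 3 × 2 = 12.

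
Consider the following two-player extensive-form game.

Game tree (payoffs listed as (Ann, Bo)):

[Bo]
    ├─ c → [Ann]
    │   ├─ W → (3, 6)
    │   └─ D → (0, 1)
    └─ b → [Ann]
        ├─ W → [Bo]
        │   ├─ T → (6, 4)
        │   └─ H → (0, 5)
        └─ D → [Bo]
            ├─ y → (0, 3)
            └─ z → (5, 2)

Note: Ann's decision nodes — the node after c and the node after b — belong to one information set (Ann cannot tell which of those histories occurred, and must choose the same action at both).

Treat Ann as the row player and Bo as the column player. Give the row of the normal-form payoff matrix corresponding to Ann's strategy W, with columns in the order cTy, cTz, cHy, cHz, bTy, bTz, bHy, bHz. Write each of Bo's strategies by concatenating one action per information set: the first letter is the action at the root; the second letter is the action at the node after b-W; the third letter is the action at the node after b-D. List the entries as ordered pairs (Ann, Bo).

vs cTy: Bo plays c → Ann plays W at [c] → (3, 6)
vs cTz: Bo plays c → Ann plays W at [c] → (3, 6)
vs cHy: Bo plays c → Ann plays W at [c] → (3, 6)
vs cHz: Bo plays c → Ann plays W at [c] → (3, 6)
vs bTy: Bo plays b → Ann plays W at [b] → Bo plays T at [b-W] → (6, 4)
vs bTz: Bo plays b → Ann plays W at [b] → Bo plays T at [b-W] → (6, 4)
vs bHy: Bo plays b → Ann plays W at [b] → Bo plays H at [b-W] → (0, 5)
vs bHz: Bo plays b → Ann plays W at [b] → Bo plays H at [b-W] → (0, 5)

(3,6) (3,6) (3,6) (3,6) (6,4) (6,4) (0,5) (0,5)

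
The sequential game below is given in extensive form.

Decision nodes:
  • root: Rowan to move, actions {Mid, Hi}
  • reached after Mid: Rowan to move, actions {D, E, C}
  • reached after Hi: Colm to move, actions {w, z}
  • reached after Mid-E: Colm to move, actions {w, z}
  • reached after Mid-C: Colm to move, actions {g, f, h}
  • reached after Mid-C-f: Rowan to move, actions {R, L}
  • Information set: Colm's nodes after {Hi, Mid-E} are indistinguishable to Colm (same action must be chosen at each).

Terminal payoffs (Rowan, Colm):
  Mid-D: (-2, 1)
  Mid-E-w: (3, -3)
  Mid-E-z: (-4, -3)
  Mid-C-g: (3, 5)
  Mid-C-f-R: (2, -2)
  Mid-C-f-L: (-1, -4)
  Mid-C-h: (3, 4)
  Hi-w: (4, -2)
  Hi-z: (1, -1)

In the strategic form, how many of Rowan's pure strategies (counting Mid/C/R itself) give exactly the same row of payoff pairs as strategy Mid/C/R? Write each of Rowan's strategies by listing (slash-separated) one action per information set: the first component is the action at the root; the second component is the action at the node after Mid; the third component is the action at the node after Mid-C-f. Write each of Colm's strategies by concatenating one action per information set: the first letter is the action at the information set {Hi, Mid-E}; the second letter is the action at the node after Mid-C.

1

Row for Mid/C/R (columns wg, wf, wh, zg, zf, zh): (3,5) (2,-2) (3,4) (3,5) (2,-2) (3,4).
Every one of Rowan's information sets is on the play path for some reply by Colm when Rowan follows Mid/C/R.
Changing the action at any of them therefore changes at least one column, so only Mid/C/R itself gives this row.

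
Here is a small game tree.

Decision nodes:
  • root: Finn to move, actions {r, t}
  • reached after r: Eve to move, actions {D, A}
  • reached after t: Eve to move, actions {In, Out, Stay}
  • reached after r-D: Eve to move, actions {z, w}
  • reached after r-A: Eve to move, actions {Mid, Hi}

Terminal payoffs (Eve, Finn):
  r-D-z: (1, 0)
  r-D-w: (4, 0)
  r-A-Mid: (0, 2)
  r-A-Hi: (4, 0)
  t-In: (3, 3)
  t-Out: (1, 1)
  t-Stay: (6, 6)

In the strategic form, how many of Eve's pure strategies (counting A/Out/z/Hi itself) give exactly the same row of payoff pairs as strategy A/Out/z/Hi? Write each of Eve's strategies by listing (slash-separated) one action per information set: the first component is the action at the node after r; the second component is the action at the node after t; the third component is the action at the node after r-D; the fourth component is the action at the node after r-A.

4

Row for A/Out/z/Hi (columns r, t): (4,0) (1,1).
Under A/Out/z/Hi, Eve's choice at the node after r-D can never be reached regardless of what Finn does, so varying those choices leaves every outcome unchanged.
Holding the reachable choices fixed and varying the unreachable one freely already gives 2 equivalent strategies.
Checking the remaining rows, D/Out/w/Mid, D/Out/w/Hi also happen to give the same payoffs in every column, bringing the total to 4: D/Out/w/Mid, D/Out/w/Hi, A/Out/z/Hi, A/Out/w/Hi.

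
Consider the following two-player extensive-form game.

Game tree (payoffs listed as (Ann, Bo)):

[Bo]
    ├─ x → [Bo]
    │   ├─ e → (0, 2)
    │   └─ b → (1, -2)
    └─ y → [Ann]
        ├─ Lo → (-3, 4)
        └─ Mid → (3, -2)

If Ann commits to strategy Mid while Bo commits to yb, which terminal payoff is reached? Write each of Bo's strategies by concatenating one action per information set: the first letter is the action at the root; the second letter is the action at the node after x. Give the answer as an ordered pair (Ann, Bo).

(3, -2)

Trace the play path from the root:
  Bo plays y
  Ann plays Mid at [y]
→ terminal payoff (3, -2).
(Bo's choice at the node after x is never reached on this path, so it doesn't affect the outcome.)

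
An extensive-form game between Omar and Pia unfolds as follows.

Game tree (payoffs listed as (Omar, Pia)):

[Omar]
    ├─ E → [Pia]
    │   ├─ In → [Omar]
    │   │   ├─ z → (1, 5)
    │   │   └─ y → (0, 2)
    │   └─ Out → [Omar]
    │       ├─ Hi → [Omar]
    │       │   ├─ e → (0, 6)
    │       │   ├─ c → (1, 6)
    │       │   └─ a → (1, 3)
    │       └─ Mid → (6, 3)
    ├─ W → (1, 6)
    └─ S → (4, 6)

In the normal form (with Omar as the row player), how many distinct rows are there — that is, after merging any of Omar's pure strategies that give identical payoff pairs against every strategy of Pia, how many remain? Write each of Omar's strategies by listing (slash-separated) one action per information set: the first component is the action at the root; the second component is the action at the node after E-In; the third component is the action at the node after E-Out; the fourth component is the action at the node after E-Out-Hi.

10

Omar has 36 pure strategies: E/z/Hi/e, E/z/Hi/c, E/z/Hi/a, E/z/Mid/e, E/z/Mid/c, E/z/Mid/a, E/y/Hi/e, E/y/Hi/c, E/y/Hi/a, E/y/Mid/e, E/y/Mid/c, E/y/Mid/a, W/z/Hi/e, W/z/Hi/c, W/z/Hi/a, W/z/Mid/e, W/z/Mid/c, W/z/Mid/a, W/y/Hi/e, W/y/Hi/c, W/y/Hi/a, W/y/Mid/e, W/y/Mid/c, W/y/Mid/a, S/z/Hi/e, S/z/Hi/c, S/z/Hi/a, S/z/Mid/e, S/z/Mid/c, S/z/Mid/a, S/y/Hi/e, S/y/Hi/c, S/y/Hi/a, S/y/Mid/e, S/y/Mid/c, S/y/Mid/a. Columns: In, Out.
{E/z/Hi/e} → row (1,5) (0,6)
{E/z/Hi/c} → row (1,5) (1,6)
{E/z/Hi/a} → row (1,5) (1,3)
{E/z/Mid/e, E/z/Mid/c, E/z/Mid/a} → row (1,5) (6,3)
{E/y/Hi/e} → row (0,2) (0,6)
{E/y/Hi/c} → row (0,2) (1,6)
{E/y/Hi/a} → row (0,2) (1,3)
{E/y/Mid/e, E/y/Mid/c, E/y/Mid/a} → row (0,2) (6,3)
{W/z/Hi/e, W/z/Hi/c, W/z/Hi/a, W/z/Mid/e, W/z/Mid/c, W/z/Mid/a, W/y/Hi/e, W/y/Hi/c, W/y/Hi/a, W/y/Mid/e, W/y/Mid/c, W/y/Mid/a} → row (1,6) (1,6)
{S/z/Hi/e, S/z/Hi/c, S/z/Hi/a, S/z/Mid/e, S/z/Mid/c, S/z/Mid/a, S/y/Hi/e, S/y/Hi/c, S/y/Hi/a, S/y/Mid/e, S/y/Mid/c, S/y/Mid/a} → row (4,6) (4,6)
That's 10 distinct rows out of 36 strategies.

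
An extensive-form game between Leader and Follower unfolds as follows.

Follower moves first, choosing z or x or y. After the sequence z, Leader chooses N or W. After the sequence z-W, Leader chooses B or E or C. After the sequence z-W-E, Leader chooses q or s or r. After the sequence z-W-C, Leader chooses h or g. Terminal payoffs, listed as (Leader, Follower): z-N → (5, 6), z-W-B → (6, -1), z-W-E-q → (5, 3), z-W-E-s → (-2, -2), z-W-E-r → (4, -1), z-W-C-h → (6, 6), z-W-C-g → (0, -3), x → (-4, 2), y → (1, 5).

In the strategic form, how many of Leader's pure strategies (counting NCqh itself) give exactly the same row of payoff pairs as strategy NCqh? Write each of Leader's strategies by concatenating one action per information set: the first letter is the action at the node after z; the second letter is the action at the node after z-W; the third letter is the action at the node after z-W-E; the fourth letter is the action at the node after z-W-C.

18

Row for NCqh (columns z, x, y): (5,6) (-4,2) (1,5).
Under NCqh, Leader's choice at the node after z-W and at the node after z-W-E and at the node after z-W-C can never be reached regardless of what Follower does, so varying those choices leaves every outcome unchanged.
Holding the reachable choices fixed and varying the unreachable ones freely already gives 3 × 3 × 2 = 18 equivalent strategies.
No other strategy reproduces this row, so those 18 are the full class: NBqh, NBqg, NBsh, NBsg, NBrh, NBrg, NEqh, NEqg, NEsh, NEsg, NErh, NErg, NCqh, NCqg, NCsh, NCsg, NCrh, NCrg.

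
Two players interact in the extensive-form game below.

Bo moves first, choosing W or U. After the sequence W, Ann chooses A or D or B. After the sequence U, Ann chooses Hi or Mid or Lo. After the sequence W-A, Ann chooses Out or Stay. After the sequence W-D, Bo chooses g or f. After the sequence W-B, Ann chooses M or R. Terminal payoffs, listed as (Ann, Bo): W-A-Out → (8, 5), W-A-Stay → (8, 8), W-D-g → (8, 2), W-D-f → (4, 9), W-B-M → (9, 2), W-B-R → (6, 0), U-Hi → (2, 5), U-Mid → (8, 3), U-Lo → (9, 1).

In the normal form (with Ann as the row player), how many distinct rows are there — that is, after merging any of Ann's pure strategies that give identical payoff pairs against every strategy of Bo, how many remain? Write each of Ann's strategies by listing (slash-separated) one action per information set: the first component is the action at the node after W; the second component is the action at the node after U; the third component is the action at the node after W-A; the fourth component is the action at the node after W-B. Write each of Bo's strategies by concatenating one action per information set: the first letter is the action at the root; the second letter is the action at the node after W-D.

Ann has 36 pure strategies: A/Hi/Out/M, A/Hi/Out/R, A/Hi/Stay/M, A/Hi/Stay/R, A/Mid/Out/M, A/Mid/Out/R, A/Mid/Stay/M, A/Mid/Stay/R, A/Lo/Out/M, A/Lo/Out/R, A/Lo/Stay/M, A/Lo/Stay/R, D/Hi/Out/M, D/Hi/Out/R, D/Hi/Stay/M, D/Hi/Stay/R, D/Mid/Out/M, D/Mid/Out/R, D/Mid/Stay/M, D/Mid/Stay/R, D/Lo/Out/M, D/Lo/Out/R, D/Lo/Stay/M, D/Lo/Stay/R, B/Hi/Out/M, B/Hi/Out/R, B/Hi/Stay/M, B/Hi/Stay/R, B/Mid/Out/M, B/Mid/Out/R, B/Mid/Stay/M, B/Mid/Stay/R, B/Lo/Out/M, B/Lo/Out/R, B/Lo/Stay/M, B/Lo/Stay/R. Columns: Wg, Wf, Ug, Uf.
{A/Hi/Out/M, A/Hi/Out/R} → row (8,5) (8,5) (2,5) (2,5)
{A/Hi/Stay/M, A/Hi/Stay/R} → row (8,8) (8,8) (2,5) (2,5)
{A/Mid/Out/M, A/Mid/Out/R} → row (8,5) (8,5) (8,3) (8,3)
{A/Mid/Stay/M, A/Mid/Stay/R} → row (8,8) (8,8) (8,3) (8,3)
{A/Lo/Out/M, A/Lo/Out/R} → row (8,5) (8,5) (9,1) (9,1)
{A/Lo/Stay/M, A/Lo/Stay/R} → row (8,8) (8,8) (9,1) (9,1)
{D/Hi/Out/M, D/Hi/Out/R, D/Hi/Stay/M, D/Hi/Stay/R} → row (8,2) (4,9) (2,5) (2,5)
{D/Mid/Out/M, D/Mid/Out/R, D/Mid/Stay/M, D/Mid/Stay/R} → row (8,2) (4,9) (8,3) (8,3)
{D/Lo/Out/M, D/Lo/Out/R, D/Lo/Stay/M, D/Lo/Stay/R} → row (8,2) (4,9) (9,1) (9,1)
{B/Hi/Out/M, B/Hi/Stay/M} → row (9,2) (9,2) (2,5) (2,5)
{B/Hi/Out/R, B/Hi/Stay/R} → row (6,0) (6,0) (2,5) (2,5)
{B/Mid/Out/M, B/Mid/Stay/M} → row (9,2) (9,2) (8,3) (8,3)
{B/Mid/Out/R, B/Mid/Stay/R} → row (6,0) (6,0) (8,3) (8,3)
{B/Lo/Out/M, B/Lo/Stay/M} → row (9,2) (9,2) (9,1) (9,1)
{B/Lo/Out/R, B/Lo/Stay/R} → row (6,0) (6,0) (9,1) (9,1)
That's 15 distinct rows out of 36 strategies.

15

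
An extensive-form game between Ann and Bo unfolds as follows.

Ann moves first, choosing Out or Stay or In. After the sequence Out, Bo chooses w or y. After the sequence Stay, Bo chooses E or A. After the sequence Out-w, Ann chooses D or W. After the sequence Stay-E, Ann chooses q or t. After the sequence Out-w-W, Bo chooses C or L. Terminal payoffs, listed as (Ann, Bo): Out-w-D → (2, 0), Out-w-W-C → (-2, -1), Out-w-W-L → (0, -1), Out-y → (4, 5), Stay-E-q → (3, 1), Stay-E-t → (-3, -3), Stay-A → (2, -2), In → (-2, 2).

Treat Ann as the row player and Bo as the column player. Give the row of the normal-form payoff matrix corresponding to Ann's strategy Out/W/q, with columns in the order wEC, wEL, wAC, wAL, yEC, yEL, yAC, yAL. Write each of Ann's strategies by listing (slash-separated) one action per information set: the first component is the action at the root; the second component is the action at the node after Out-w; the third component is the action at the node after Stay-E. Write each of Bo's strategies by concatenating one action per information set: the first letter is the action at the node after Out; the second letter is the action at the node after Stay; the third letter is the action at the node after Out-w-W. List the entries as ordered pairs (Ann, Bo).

vs wEC: Ann plays Out → Bo plays w at [Out] → Ann plays W at [Out-w] → Bo plays C at [Out-w-W] → (-2, -1)
vs wEL: Ann plays Out → Bo plays w at [Out] → Ann plays W at [Out-w] → Bo plays L at [Out-w-W] → (0, -1)
vs wAC: Ann plays Out → Bo plays w at [Out] → Ann plays W at [Out-w] → Bo plays C at [Out-w-W] → (-2, -1)
vs wAL: Ann plays Out → Bo plays w at [Out] → Ann plays W at [Out-w] → Bo plays L at [Out-w-W] → (0, -1)
vs yEC: Ann plays Out → Bo plays y at [Out] → (4, 5)
vs yEL: Ann plays Out → Bo plays y at [Out] → (4, 5)
vs yAC: Ann plays Out → Bo plays y at [Out] → (4, 5)
vs yAL: Ann plays Out → Bo plays y at [Out] → (4, 5)

(-2,-1) (0,-1) (-2,-1) (0,-1) (4,5) (4,5) (4,5) (4,5)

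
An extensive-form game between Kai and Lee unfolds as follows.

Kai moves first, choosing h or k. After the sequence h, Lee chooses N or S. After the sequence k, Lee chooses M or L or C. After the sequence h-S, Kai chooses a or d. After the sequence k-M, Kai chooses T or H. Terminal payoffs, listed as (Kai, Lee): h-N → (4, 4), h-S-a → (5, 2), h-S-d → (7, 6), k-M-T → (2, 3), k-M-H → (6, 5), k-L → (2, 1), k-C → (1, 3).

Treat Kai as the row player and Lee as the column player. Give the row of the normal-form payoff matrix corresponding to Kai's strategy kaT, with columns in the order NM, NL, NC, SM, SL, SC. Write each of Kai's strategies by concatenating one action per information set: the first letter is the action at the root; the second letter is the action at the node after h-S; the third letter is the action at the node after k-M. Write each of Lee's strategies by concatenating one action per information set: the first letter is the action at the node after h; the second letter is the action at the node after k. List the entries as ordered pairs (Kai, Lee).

(2,3) (2,1) (1,3) (2,3) (2,1) (1,3)

vs NM: Kai plays k → Lee plays M at [k] → Kai plays T at [k-M] → (2, 3)
vs NL: Kai plays k → Lee plays L at [k] → (2, 1)
vs NC: Kai plays k → Lee plays C at [k] → (1, 3)
vs SM: Kai plays k → Lee plays M at [k] → Kai plays T at [k-M] → (2, 3)
vs SL: Kai plays k → Lee plays L at [k] → (2, 1)
vs SC: Kai plays k → Lee plays C at [k] → (1, 3)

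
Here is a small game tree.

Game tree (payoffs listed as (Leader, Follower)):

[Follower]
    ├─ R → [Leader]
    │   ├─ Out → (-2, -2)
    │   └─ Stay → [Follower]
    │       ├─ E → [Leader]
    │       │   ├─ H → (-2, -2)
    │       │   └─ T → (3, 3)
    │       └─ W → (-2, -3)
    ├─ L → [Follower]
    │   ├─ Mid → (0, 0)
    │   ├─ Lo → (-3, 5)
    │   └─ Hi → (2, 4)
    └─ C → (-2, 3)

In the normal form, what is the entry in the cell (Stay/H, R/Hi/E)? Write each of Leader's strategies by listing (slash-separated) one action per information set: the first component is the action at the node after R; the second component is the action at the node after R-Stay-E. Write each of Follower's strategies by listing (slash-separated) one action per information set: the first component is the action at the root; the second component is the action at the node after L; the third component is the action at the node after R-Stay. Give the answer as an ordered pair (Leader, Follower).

(-2, -2)

Trace the play path from the root:
  Follower plays R
  Leader plays Stay at [R]
  Follower plays E at [R-Stay]
  Leader plays H at [R-Stay-E]
→ terminal payoff (-2, -2).
(Follower's choice at the node after L is never reached on this path, so it doesn't affect the outcome.)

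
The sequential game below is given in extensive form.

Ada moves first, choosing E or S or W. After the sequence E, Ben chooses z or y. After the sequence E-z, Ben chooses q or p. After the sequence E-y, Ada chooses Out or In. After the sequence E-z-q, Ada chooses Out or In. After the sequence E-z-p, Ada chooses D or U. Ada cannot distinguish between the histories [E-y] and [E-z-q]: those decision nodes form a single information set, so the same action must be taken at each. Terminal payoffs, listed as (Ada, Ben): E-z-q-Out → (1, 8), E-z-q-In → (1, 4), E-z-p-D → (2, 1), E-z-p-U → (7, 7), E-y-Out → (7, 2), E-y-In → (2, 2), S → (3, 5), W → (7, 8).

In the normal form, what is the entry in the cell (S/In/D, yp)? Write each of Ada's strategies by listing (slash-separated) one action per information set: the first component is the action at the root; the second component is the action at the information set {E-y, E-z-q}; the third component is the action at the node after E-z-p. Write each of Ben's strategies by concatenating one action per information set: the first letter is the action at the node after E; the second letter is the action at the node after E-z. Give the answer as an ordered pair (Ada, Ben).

(3, 5)

Trace the play path from the root:
  Ada plays S
→ terminal payoff (3, 5).
(Ada's choice at the information set {E-y, E-z-q} is never reached on this path, so it doesn't affect the outcome.)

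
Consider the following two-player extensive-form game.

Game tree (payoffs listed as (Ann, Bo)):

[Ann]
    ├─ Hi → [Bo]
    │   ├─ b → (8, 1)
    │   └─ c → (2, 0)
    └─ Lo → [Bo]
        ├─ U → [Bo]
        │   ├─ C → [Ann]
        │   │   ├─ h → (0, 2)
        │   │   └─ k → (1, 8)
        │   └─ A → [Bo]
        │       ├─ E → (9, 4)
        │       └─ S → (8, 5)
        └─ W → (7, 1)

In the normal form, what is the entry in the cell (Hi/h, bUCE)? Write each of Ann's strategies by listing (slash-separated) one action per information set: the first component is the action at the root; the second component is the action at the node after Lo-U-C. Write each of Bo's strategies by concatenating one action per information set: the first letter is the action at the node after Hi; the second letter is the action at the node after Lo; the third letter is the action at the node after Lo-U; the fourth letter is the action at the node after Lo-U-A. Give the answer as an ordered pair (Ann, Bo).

Trace the play path from the root:
  Ann plays Hi
  Bo plays b at [Hi]
→ terminal payoff (8, 1).
(Ann's choice at the node after Lo-U-C is never reached on this path, so it doesn't affect the outcome.)

(8, 1)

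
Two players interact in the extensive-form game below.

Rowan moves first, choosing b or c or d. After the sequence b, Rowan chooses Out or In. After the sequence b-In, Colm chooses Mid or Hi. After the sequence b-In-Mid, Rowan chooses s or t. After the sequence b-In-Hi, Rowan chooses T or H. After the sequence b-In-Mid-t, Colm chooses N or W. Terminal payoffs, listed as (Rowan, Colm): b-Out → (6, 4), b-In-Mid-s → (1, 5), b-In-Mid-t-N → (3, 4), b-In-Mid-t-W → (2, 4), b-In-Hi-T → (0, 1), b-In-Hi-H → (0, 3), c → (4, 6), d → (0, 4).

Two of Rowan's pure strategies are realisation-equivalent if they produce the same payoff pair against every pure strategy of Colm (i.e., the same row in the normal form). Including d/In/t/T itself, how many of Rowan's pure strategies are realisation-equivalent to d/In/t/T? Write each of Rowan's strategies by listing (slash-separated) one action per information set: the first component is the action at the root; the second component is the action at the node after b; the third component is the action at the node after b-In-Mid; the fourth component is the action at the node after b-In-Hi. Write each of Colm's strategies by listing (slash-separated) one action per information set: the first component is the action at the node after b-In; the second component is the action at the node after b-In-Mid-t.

Row for d/In/t/T (columns Mid/N, Mid/W, Hi/N, Hi/W): (0,4) (0,4) (0,4) (0,4).
Under d/In/t/T, Rowan's choice at the node after b and at the node after b-In-Mid and at the node after b-In-Hi can never be reached regardless of what Colm does, so varying those choices leaves every outcome unchanged.
Holding the reachable choices fixed and varying the unreachable ones freely already gives 2 × 2 × 2 = 8 equivalent strategies.
No other strategy reproduces this row, so those 8 are the full class: d/Out/s/T, d/Out/s/H, d/Out/t/T, d/Out/t/H, d/In/s/T, d/In/s/H, d/In/t/T, d/In/t/H.

8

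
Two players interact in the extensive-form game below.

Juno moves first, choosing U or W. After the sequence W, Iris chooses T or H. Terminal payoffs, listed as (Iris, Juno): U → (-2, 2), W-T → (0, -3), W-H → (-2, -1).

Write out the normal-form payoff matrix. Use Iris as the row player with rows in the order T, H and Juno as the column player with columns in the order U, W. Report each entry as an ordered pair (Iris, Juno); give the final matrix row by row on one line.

Row T: U→(-2,2), W→(0,-3)
Row H: U→(-2,2), W→(-2,-1)

T: (-2,2) (0,-3) | H: (-2,2) (-2,-1)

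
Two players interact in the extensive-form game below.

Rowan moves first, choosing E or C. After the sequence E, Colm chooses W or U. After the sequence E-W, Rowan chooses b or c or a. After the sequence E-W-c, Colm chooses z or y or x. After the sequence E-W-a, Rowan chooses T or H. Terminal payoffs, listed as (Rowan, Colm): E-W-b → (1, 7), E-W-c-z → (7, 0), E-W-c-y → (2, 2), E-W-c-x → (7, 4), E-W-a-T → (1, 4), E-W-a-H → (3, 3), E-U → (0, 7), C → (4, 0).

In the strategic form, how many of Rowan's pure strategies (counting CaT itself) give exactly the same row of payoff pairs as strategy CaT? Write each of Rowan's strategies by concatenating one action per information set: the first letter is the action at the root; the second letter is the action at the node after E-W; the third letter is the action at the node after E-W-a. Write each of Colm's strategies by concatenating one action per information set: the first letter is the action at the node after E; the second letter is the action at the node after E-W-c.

6

Row for CaT (columns Wz, Wy, Wx, Uz, Uy, Ux): (4,0) (4,0) (4,0) (4,0) (4,0) (4,0).
Under CaT, Rowan's choice at the node after E-W and at the node after E-W-a can never be reached regardless of what Colm does, so varying those choices leaves every outcome unchanged.
Holding the reachable choices fixed and varying the unreachable ones freely already gives 3 × 2 = 6 equivalent strategies.
No other strategy reproduces this row, so those 6 are the full class: CbT, CbH, CcT, CcH, CaT, CaH.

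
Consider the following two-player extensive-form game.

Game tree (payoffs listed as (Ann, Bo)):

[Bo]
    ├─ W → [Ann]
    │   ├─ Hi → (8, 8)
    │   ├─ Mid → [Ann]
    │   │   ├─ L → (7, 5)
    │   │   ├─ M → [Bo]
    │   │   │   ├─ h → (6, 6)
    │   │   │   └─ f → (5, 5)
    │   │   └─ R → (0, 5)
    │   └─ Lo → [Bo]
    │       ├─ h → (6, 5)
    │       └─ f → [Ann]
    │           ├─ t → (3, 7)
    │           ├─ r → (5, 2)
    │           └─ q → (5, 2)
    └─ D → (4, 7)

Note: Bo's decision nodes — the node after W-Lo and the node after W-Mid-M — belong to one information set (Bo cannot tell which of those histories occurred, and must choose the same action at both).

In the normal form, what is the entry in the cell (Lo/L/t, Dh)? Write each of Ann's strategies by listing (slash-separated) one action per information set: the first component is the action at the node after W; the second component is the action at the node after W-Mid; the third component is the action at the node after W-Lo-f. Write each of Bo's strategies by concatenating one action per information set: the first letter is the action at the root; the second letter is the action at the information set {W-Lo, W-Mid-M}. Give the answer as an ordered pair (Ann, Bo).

(4, 7)

Trace the play path from the root:
  Bo plays D
→ terminal payoff (4, 7).
(Ann's choice at the node after W is never reached on this path, so it doesn't affect the outcome.)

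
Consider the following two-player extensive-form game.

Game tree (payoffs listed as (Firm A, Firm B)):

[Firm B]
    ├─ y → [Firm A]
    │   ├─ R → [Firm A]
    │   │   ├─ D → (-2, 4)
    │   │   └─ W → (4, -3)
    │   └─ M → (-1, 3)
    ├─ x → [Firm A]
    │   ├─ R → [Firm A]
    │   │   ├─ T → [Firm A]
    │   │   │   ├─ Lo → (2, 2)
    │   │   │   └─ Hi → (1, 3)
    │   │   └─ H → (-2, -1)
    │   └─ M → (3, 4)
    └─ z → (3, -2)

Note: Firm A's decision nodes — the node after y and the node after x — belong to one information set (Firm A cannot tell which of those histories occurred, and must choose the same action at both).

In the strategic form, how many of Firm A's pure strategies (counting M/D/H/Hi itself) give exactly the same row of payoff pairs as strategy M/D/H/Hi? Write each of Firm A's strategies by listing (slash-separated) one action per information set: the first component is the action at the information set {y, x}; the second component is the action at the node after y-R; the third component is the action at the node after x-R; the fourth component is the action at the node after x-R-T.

Row for M/D/H/Hi (columns y, x, z): (-1,3) (3,4) (3,-2).
Under M/D/H/Hi, Firm A's choice at the node after y-R and at the node after x-R and at the node after x-R-T can never be reached regardless of what Firm B does, so varying those choices leaves every outcome unchanged.
Holding the reachable choices fixed and varying the unreachable ones freely already gives 2 × 2 × 2 = 8 equivalent strategies.
No other strategy reproduces this row, so those 8 are the full class: M/D/T/Lo, M/D/T/Hi, M/D/H/Lo, M/D/H/Hi, M/W/T/Lo, M/W/T/Hi, M/W/H/Lo, M/W/H/Hi.

8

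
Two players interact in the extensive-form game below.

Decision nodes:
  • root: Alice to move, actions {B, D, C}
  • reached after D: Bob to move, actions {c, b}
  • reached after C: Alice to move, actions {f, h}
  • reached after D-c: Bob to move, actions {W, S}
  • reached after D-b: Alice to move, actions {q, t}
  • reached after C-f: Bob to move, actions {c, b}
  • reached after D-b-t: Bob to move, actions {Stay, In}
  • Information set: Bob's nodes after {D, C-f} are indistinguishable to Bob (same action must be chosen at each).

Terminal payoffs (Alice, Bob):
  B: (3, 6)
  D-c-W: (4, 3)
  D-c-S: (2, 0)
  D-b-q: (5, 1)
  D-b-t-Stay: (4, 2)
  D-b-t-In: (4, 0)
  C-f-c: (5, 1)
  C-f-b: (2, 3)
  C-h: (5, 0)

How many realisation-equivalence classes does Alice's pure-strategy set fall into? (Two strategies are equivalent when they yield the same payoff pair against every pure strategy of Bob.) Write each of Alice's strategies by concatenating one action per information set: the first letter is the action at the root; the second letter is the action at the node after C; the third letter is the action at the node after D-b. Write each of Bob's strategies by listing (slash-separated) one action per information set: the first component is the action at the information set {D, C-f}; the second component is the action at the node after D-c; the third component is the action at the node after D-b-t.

5

Alice has 12 pure strategies: Bfq, Bft, Bhq, Bht, Dfq, Dft, Dhq, Dht, Cfq, Cft, Chq, Cht. Columns: c/W/Stay, c/W/In, c/S/Stay, c/S/In, b/W/Stay, b/W/In, b/S/Stay, b/S/In.
{Bfq, Bft, Bhq, Bht} → row (3,6) (3,6) (3,6) (3,6) (3,6) (3,6) (3,6) (3,6)
{Dfq, Dhq} → row (4,3) (4,3) (2,0) (2,0) (5,1) (5,1) (5,1) (5,1)
{Dft, Dht} → row (4,3) (4,3) (2,0) (2,0) (4,2) (4,0) (4,2) (4,0)
{Cfq, Cft} → row (5,1) (5,1) (5,1) (5,1) (2,3) (2,3) (2,3) (2,3)
{Chq, Cht} → row (5,0) (5,0) (5,0) (5,0) (5,0) (5,0) (5,0) (5,0)
That's 5 distinct rows out of 12 strategies.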